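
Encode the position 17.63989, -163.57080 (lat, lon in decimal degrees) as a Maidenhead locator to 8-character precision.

Add 180° to longitude and 90° to latitude: 16.42920, 107.63989.
Field: lon ⌊16.42920/20⌋ = 0 → A; lat ⌊107.63989/10⌋ = 10 → K.
Square: lon ⌊16.42920/2⌋ = 8; lat ⌊7.63989/1⌋ = 7.
Subsquare: lon ⌊0.42920/0.0833333⌋ = 5 → f; lat ⌊0.63989/0.0416667⌋ = 15 → p.
Extended square: lon ⌊0.01253/0.00833333⌋ = 1; lat ⌊0.01489/0.00416667⌋ = 3.

AK87fp13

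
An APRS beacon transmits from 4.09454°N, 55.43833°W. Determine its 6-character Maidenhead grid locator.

Shift to the Maidenhead origin (180°W, 90°S): lon 124.5617, lat 94.0945.
Field (20°×10°, letters A–R): 124.5617/20 → 6 → G, 94.0945/10 → 9 → J; chars GJ.
Square (2°×1°, digits 0–9): 4.5617/2 → 2, 4.0945/1 → 4; chars 24.
Subsquare (5′×2.5′, letters a–x): 0.5617/0.0833333 → 6 → g, 0.0945/0.0416667 → 2 → c; chars gc.

GJ24gc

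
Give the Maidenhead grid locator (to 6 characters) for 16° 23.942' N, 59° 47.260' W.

GK06cj

Add 180° to longitude and 90° to latitude: 120.2123, 106.3990.
Field (20°×10°, letters A–R): 120.2123/20 → 6 → G, 106.3990/10 → 10 → K; chars GK.
Square (2°×1°, digits 0–9): 0.2123/2 → 0, 6.3990/1 → 6; chars 06.
Subsquare (5′×2.5′, letters a–x): 0.2123/0.0833333 → 2 → c, 0.3990/0.0416667 → 9 → j; chars cj.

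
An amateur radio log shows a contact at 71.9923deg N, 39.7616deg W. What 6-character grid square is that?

Add 180° to longitude and 90° to latitude: 140.2384, 161.9923.
Field: 140.2384/20 → 7 → H, 161.9923/10 → 16 → Q; chars HQ.
Square: 0.2384/2 → 0, 1.9923/1 → 1; chars 01.
Subsquare: 0.2384/0.0833333 → 2 → c, 0.9923/0.0416667 → 23 → x; chars cx.

HQ01cx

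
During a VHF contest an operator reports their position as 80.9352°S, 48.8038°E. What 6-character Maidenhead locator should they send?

Shift to the Maidenhead origin (180°W, 90°S): lon 228.8038, lat 9.0648.
Field (20°×10°, letters A–R): 228.8038/20 → 11 → L, 9.0648/10 → 0 → A; chars LA.
Square (2°×1°, digits 0–9): 8.8038/2 → 4, 9.0648/1 → 9; chars 49.
Subsquare (5′×2.5′, letters a–x): 0.8038/0.0833333 → 9 → j, 0.0648/0.0416667 → 1 → b; chars jb.

LA49jb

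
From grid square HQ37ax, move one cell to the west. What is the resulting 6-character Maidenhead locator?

HQ27xx

Longitude subsquare a = 0; −1 → -1, wraps to 23 = x, carry into square.
Longitude square 3; −1 → 2.
The latitude characters are unchanged.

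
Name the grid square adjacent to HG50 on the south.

HF59

Latitude square 0; −1 → -1, wraps to 9, carry into field.
Latitude field G = 6; −1 → 5 = F.
The longitude characters are unchanged.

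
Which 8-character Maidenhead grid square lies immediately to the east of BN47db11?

BN47db21

Longitude extended square 1; +1 → 2.
The latitude characters are unchanged.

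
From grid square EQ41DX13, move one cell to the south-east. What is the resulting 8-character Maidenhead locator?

Longitude extended square 1; +1 → 2.
Latitude extended square 3; −1 → 2.

EQ41dx22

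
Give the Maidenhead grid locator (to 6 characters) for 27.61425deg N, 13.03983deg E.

Shift to the Maidenhead origin (180°W, 90°S): lon 193.0398, lat 117.6142.
Field (20°×10°, letters A–R): 193.0398/20 → 9 → J, 117.6142/10 → 11 → L; chars JL.
Square (2°×1°, digits 0–9): 13.0398/2 → 6, 7.6142/1 → 7; chars 67.
Subsquare (5′×2.5′, letters a–x): 1.0398/0.0833333 → 12 → m, 0.6142/0.0416667 → 14 → o; chars mo.

JL67mo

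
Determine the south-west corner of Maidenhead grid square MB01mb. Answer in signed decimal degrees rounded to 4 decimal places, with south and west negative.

Field M=12, B=1: +12·20° lon, +1·10° lat → SW at lon 60°, lat -80°.
Square 0, 1: +0·2° lon, +1·1° lat → SW at lon 60°, lat -79°.
Subsquare m=12, b=1: +12·0.0833333° lon, +1·0.0416667° lat → SW at lon 61°, lat -78.9583°.
latitude -78.9583, longitude 61.0000.

-78.9583, 61.0000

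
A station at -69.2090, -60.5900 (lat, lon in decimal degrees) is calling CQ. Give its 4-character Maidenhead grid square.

Shift to the Maidenhead origin (180°W, 90°S): lon 119.41, lat 20.79.
Field: 119.41/20 → 5 → F, 20.79/10 → 2 → C; chars FC.
Square: 19.41/2 → 9, 0.79/1 → 0; chars 90.

FC90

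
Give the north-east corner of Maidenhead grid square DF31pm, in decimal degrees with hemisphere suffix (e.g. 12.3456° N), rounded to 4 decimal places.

38.4583° S, 112.6667° W

Field D=3, F=5: +3·20° lon, +5·10° lat → SW at lon -120°, lat -40°.
Square 3, 1: +3·2° lon, +1·1° lat → SW at lon -114°, lat -39°.
Subsquare p=15, m=12: +15·0.0833333° lon, +12·0.0416667° lat → SW at lon -112.75°, lat -38.5°.
Cell spans 0.0833333° lon × 0.0416667° lat. NE corner is SW corner plus one full cell.
latitude 38.4583° S, longitude 112.6667° W.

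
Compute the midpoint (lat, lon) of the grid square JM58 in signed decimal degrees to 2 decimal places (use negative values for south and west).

Field J=9, M=12: +9·20° lon, +12·10° lat → SW at lon 0°, lat 30°.
Square 5, 8: +5·2° lon, +8·1° lat → SW at lon 10°, lat 38°.
Cell spans 2° lon × 1° lat. Centre is SW corner plus half of each.
latitude 38.50, longitude 11.00.

38.50, 11.00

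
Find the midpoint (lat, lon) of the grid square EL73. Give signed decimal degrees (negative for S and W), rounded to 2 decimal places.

23.50, -85.00

Field E=4, L=11: +4·20° lon, +11·10° lat → SW at lon -100°, lat 20°.
Square 7, 3: +7·2° lon, +3·1° lat → SW at lon -86°, lat 23°.
Cell spans 2° lon × 1° lat. Centre is SW corner plus half of each.
latitude 23.50, longitude -85.00.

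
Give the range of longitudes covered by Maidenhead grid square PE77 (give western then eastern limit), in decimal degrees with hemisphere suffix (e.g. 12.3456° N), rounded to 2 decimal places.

134.00° E, 136.00° E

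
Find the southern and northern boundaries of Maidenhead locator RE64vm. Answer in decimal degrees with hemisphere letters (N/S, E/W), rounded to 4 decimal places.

45.5000° S, 45.4583° S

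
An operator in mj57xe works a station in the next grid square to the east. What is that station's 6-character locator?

MJ67ae

Longitude subsquare x = 23; +1 → 24, wraps to 0 = a, carry into square.
Longitude square 5; +1 → 6.
The latitude characters are unchanged.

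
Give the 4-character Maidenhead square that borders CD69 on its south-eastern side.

Longitude square 6; +1 → 7.
Latitude square 9; −1 → 8.

CD78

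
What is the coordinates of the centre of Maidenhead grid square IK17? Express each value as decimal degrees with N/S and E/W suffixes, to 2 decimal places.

17.50° N, 17.00° W

Field I=8, K=10: +8·20° lon, +10·10° lat → SW at lon -20°, lat 10°.
Square 1, 7: +1·2° lon, +7·1° lat → SW at lon -18°, lat 17°.
Cell spans 2° lon × 1° lat. Centre is SW corner plus half of each.
latitude 17.50° N, longitude 17.00° W.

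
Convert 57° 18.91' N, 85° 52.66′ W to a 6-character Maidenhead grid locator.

EO77bh

Offset from 180°W / 90°S: lon 94.1223°, lat 147.3152°.
Field: 94.1223/20 → 4 → E, 147.3152/10 → 14 → O; chars EO.
Square: 14.1223/2 → 7, 7.3152/1 → 7; chars 77.
Subsquare: 0.1223/0.0833333 → 1 → b, 0.3152/0.0416667 → 7 → h; chars bh.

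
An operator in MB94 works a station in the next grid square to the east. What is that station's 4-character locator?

NB04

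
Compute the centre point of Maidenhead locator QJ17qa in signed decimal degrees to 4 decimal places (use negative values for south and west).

7.0208, 143.3750

Field Q=16, J=9: +16·20° lon, +9·10° lat → SW at lon 140°, lat 0°.
Square 1, 7: +1·2° lon, +7·1° lat → SW at lon 142°, lat 7°.
Subsquare q=16, a=0: +16·0.0833333° lon, +0·0.0416667° lat → SW at lon 143.333°, lat 7°.
Cell spans 0.0833333° lon × 0.0416667° lat. Centre is SW corner plus half of each.
latitude 7.0208, longitude 143.3750.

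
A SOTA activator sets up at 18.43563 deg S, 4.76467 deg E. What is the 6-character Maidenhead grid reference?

JH21jn

Add 180° to longitude and 90° to latitude: 184.7647, 71.5644.
Field: 184.7647/20 → 9 → J, 71.5644/10 → 7 → H; chars JH.
Square: 4.7647/2 → 2, 1.5644/1 → 1; chars 21.
Subsquare: 0.7647/0.0833333 → 9 → j, 0.5644/0.0416667 → 13 → n; chars jn.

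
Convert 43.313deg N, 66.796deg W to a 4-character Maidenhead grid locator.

FN63

Add 180° to longitude and 90° to latitude: 113.20, 133.31.
Field: 113.20/20 → 5 → F, 133.31/10 → 13 → N; chars FN.
Square: 13.20/2 → 6, 3.31/1 → 3; chars 63.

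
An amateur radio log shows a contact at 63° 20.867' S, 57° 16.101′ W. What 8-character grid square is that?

Offset from 180°W / 90°S: lon 122.73165°, lat 26.65222°.
Field (20°×10°, letters A–R): 122.73165/20 → 6 → G, 26.65222/10 → 2 → C; chars GC.
Square (2°×1°, digits 0–9): 2.73165/2 → 1, 6.65222/1 → 6; chars 16.
Subsquare (5′×2.5′, letters a–x): 0.73165/0.0833333 → 8 → i, 0.65222/0.0416667 → 15 → p; chars ip.
Extended square (30″×15″, digits 0–9): 0.06498/0.00833333 → 7, 0.02722/0.00416667 → 6; chars 76.

GC16ip76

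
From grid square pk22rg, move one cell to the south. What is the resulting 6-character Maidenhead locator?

PK22rf

Latitude subsquare g = 6; −1 → 5 = f.
The longitude characters are unchanged.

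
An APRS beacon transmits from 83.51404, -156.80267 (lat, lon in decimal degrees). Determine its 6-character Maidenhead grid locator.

Add 180° to longitude and 90° to latitude: 23.1973, 173.5140.
Field: lon ⌊23.1973/20⌋ = 1 → B; lat ⌊173.5140/10⌋ = 17 → R.
Square: lon ⌊3.1973/2⌋ = 1; lat ⌊3.5140/1⌋ = 3.
Subsquare: lon ⌊1.1973/0.0833333⌋ = 14 → o; lat ⌊0.5140/0.0416667⌋ = 12 → m.

BR13om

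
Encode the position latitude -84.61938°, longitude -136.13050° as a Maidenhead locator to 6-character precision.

CA15wj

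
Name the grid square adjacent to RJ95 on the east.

Longitude square 9; +1 → 10, wraps to 0, carry into field.
Longitude field R = 17; +1 → 18, wraps to 0 = A, wrapping around the antimeridian.
The latitude characters are unchanged.

AJ05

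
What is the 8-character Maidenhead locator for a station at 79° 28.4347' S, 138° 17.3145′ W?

CB00um56

Add 180° to longitude and 90° to latitude: 41.71142, 10.52609.
Field (20°×10°, letters A–R): 41.71142/20 → 2 → C, 10.52609/10 → 1 → B; chars CB.
Square (2°×1°, digits 0–9): 1.71142/2 → 0, 0.52609/1 → 0; chars 00.
Subsquare (5′×2.5′, letters a–x): 1.71142/0.0833333 → 20 → u, 0.52609/0.0416667 → 12 → m; chars um.
Extended square (30″×15″, digits 0–9): 0.04476/0.00833333 → 5, 0.02609/0.00416667 → 6; chars 56.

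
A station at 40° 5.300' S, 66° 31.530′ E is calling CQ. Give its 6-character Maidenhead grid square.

ME39gv

Shift to the Maidenhead origin (180°W, 90°S): lon 246.5255, lat 49.9117.
Field: 246.5255/20 → 12 → M, 49.9117/10 → 4 → E; chars ME.
Square: 6.5255/2 → 3, 9.9117/1 → 9; chars 39.
Subsquare: 0.5255/0.0833333 → 6 → g, 0.9117/0.0416667 → 21 → v; chars gv.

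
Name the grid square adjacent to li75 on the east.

Longitude square 7; +1 → 8.
The latitude characters are unchanged.

LI85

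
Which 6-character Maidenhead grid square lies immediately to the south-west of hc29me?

HC29ld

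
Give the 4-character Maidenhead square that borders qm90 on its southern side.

Latitude square 0; −1 → -1, wraps to 9, carry into field.
Latitude field M = 12; −1 → 11 = L.
The longitude characters are unchanged.

QL99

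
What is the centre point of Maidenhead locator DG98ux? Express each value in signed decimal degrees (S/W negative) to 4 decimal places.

-21.0208, -100.2917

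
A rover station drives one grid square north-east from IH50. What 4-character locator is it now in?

IH61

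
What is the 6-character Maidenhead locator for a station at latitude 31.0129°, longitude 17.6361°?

JM81ta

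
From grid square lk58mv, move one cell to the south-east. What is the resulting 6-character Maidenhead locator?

Longitude subsquare m = 12; +1 → 13 = n.
Latitude subsquare v = 21; −1 → 20 = u.

LK58nu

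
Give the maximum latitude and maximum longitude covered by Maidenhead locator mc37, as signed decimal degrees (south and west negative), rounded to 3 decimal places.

-62.000, 68.000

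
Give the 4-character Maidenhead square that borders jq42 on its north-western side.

Longitude square 4; −1 → 3.
Latitude square 2; +1 → 3.

JQ33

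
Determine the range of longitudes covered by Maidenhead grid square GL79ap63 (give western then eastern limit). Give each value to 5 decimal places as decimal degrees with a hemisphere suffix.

Field G=6, L=11: +6·20° lon, +11·10° lat → SW at lon -60°, lat 20°.
Square 7, 9: +7·2° lon, +9·1° lat → SW at lon -46°, lat 29°.
Subsquare a=0, p=15: +0·0.0833333° lon, +15·0.0416667° lat → SW at lon -46°, lat 29.625°.
Extended square 6, 3: +6·0.00833333° lon, +3·0.00416667° lat → SW at lon -45.95°, lat 29.6375°.
Cell spans 0.00833333° lon × 0.00416667° lat.
west 45.95000° W, east 45.94167° W.

45.95000° W, 45.94167° W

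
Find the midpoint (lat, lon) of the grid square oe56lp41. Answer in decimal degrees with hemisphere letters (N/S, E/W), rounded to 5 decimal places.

Field O=14, E=4: +14·20° lon, +4·10° lat → SW at lon 100°, lat -50°.
Square 5, 6: +5·2° lon, +6·1° lat → SW at lon 110°, lat -44°.
Subsquare l=11, p=15: +11·0.0833333° lon, +15·0.0416667° lat → SW at lon 110.917°, lat -43.375°.
Extended square 4, 1: +4·0.00833333° lon, +1·0.00416667° lat → SW at lon 110.95°, lat -43.3708°.
Cell spans 0.00833333° lon × 0.00416667° lat. Centre is SW corner plus half of each.
latitude 43.36875° S, longitude 110.95417° E.

43.36875° S, 110.95417° E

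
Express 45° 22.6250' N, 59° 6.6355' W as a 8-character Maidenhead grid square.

GN05kj60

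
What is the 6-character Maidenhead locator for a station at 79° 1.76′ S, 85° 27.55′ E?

NB20rx

Offset from 180°W / 90°S: lon 265.4592°, lat 10.9707°.
Field (20°×10°, letters A–R): 265.4592/20 → 13 → N, 10.9707/10 → 1 → B; chars NB.
Square (2°×1°, digits 0–9): 5.4592/2 → 2, 0.9707/1 → 0; chars 20.
Subsquare (5′×2.5′, letters a–x): 1.4592/0.0833333 → 17 → r, 0.9707/0.0416667 → 23 → x; chars rx.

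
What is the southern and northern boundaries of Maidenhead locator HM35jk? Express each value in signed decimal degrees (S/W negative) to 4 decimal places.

Field H=7, M=12: +7·20° lon, +12·10° lat → SW at lon -40°, lat 30°.
Square 3, 5: +3·2° lon, +5·1° lat → SW at lon -34°, lat 35°.
Subsquare j=9, k=10: +9·0.0833333° lon, +10·0.0416667° lat → SW at lon -33.25°, lat 35.4167°.
Cell spans 0.0833333° lon × 0.0416667° lat.
south 35.4167, north 35.4583.

35.4167, 35.4583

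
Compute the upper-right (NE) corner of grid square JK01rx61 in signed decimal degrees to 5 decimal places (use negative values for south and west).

11.96667, 1.47500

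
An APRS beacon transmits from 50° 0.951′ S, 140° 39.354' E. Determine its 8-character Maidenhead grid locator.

QD09hx86

Shift to the Maidenhead origin (180°W, 90°S): lon 320.65590, lat 39.98415.
Field: lon ⌊320.65590/20⌋ = 16 → Q; lat ⌊39.98415/10⌋ = 3 → D.
Square: lon ⌊0.65590/2⌋ = 0; lat ⌊9.98415/1⌋ = 9.
Subsquare: lon ⌊0.65590/0.0833333⌋ = 7 → h; lat ⌊0.98415/0.0416667⌋ = 23 → x.
Extended square: lon ⌊0.07257/0.00833333⌋ = 8; lat ⌊0.02582/0.00416667⌋ = 6.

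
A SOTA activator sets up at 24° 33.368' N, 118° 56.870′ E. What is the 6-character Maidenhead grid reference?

OL94ln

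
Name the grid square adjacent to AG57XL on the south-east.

AG67ak

Longitude subsquare x = 23; +1 → 24, wraps to 0 = a, carry into square.
Longitude square 5; +1 → 6.
Latitude subsquare l = 11; −1 → 10 = k.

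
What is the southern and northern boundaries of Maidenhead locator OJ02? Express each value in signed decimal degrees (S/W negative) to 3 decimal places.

2.000, 3.000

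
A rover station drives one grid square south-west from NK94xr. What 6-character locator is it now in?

NK94wq

Longitude subsquare x = 23; −1 → 22 = w.
Latitude subsquare r = 17; −1 → 16 = q.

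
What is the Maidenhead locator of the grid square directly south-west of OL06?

NL95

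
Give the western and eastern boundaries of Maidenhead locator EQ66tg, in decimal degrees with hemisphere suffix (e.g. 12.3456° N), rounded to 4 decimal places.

86.4167° W, 86.3333° W

Field E=4, Q=16: +4·20° lon, +16·10° lat → SW at lon -100°, lat 70°.
Square 6, 6: +6·2° lon, +6·1° lat → SW at lon -88°, lat 76°.
Subsquare t=19, g=6: +19·0.0833333° lon, +6·0.0416667° lat → SW at lon -86.4167°, lat 76.25°.
Cell spans 0.0833333° lon × 0.0416667° lat.
west 86.4167° W, east 86.3333° W.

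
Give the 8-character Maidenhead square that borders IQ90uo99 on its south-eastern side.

Longitude extended square 9; +1 → 10, wraps to 0, carry into subsquare.
Longitude subsquare u = 20; +1 → 21 = v.
Latitude extended square 9; −1 → 8.

IQ90vo08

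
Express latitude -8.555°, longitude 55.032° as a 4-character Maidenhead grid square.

LI71

Shift to the Maidenhead origin (180°W, 90°S): lon 235.03, lat 81.44.
Field: lon ⌊235.03/20⌋ = 11 → L; lat ⌊81.44/10⌋ = 8 → I.
Square: lon ⌊15.03/2⌋ = 7; lat ⌊1.44/1⌋ = 1.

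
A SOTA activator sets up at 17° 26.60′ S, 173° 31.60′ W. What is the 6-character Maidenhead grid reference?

Shift to the Maidenhead origin (180°W, 90°S): lon 6.4733, lat 72.5567.
Field (20°×10°, letters A–R): 6.4733/20 → 0 → A, 72.5567/10 → 7 → H; chars AH.
Square (2°×1°, digits 0–9): 6.4733/2 → 3, 2.5567/1 → 2; chars 32.
Subsquare (5′×2.5′, letters a–x): 0.4733/0.0833333 → 5 → f, 0.5567/0.0416667 → 13 → n; chars fn.

AH32fn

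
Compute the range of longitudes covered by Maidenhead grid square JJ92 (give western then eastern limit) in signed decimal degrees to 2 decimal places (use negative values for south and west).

18.00, 20.00

Field J=9, J=9: +9·20° lon, +9·10° lat → SW at lon 0°, lat 0°.
Square 9, 2: +9·2° lon, +2·1° lat → SW at lon 18°, lat 2°.
Cell spans 2° lon × 1° lat.
west 18.00, east 20.00.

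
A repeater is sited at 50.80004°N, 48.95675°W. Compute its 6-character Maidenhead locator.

GO50mt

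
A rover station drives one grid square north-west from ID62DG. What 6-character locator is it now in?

Longitude subsquare d = 3; −1 → 2 = c.
Latitude subsquare g = 6; +1 → 7 = h.

ID62ch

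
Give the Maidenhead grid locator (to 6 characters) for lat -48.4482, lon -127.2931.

CE61in

Shift to the Maidenhead origin (180°W, 90°S): lon 52.7069, lat 41.5518.
Field: lon ⌊52.7069/20⌋ = 2 → C; lat ⌊41.5518/10⌋ = 4 → E.
Square: lon ⌊12.7069/2⌋ = 6; lat ⌊1.5518/1⌋ = 1.
Subsquare: lon ⌊0.7069/0.0833333⌋ = 8 → i; lat ⌊0.5518/0.0416667⌋ = 13 → n.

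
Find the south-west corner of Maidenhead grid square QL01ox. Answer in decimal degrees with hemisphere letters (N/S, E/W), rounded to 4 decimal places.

21.9583° N, 141.1667° E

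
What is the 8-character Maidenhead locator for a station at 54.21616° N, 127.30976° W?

Offset from 180°W / 90°S: lon 52.69024°, lat 144.21616°.
Field: 52.69024/20 → 2 → C, 144.21616/10 → 14 → O; chars CO.
Square: 12.69024/2 → 6, 4.21616/1 → 4; chars 64.
Subsquare: 0.69024/0.0833333 → 8 → i, 0.21616/0.0416667 → 5 → f; chars if.
Extended square: 0.02357/0.00833333 → 2, 0.00783/0.00416667 → 1; chars 21.

CO64if21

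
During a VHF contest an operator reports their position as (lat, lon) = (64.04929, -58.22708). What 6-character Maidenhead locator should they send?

GP04vb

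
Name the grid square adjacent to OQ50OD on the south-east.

OQ50pc

Longitude subsquare o = 14; +1 → 15 = p.
Latitude subsquare d = 3; −1 → 2 = c.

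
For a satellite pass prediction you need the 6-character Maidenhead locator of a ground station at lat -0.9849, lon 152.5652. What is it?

QI69ga

Add 180° to longitude and 90° to latitude: 332.5652, 89.0151.
Field: 332.5652/20 → 16 → Q, 89.0151/10 → 8 → I; chars QI.
Square: 12.5652/2 → 6, 9.0151/1 → 9; chars 69.
Subsquare: 0.5652/0.0833333 → 6 → g, 0.0151/0.0416667 → 0 → a; chars ga.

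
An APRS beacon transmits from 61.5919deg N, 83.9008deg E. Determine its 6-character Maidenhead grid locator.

NP11wo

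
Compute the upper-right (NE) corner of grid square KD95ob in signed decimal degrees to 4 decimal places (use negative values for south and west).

-54.9167, 39.2500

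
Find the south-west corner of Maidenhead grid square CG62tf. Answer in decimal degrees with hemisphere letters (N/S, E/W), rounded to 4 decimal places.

27.7917° S, 126.4167° W

Field C=2, G=6: +2·20° lon, +6·10° lat → SW at lon -140°, lat -30°.
Square 6, 2: +6·2° lon, +2·1° lat → SW at lon -128°, lat -28°.
Subsquare t=19, f=5: +19·0.0833333° lon, +5·0.0416667° lat → SW at lon -126.417°, lat -27.7917°.
latitude 27.7917° S, longitude 126.4167° W.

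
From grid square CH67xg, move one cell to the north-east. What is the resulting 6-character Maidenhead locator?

Longitude subsquare x = 23; +1 → 24, wraps to 0 = a, carry into square.
Longitude square 6; +1 → 7.
Latitude subsquare g = 6; +1 → 7 = h.

CH77ah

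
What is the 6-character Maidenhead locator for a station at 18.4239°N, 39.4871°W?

HK08gk

Shift to the Maidenhead origin (180°W, 90°S): lon 140.5129, lat 108.4239.
Field: lon ⌊140.5129/20⌋ = 7 → H; lat ⌊108.4239/10⌋ = 10 → K.
Square: lon ⌊0.5129/2⌋ = 0; lat ⌊8.4239/1⌋ = 8.
Subsquare: lon ⌊0.5129/0.0833333⌋ = 6 → g; lat ⌊0.4239/0.0416667⌋ = 10 → k.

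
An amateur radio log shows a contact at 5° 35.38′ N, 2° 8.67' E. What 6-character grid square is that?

Shift to the Maidenhead origin (180°W, 90°S): lon 182.1445, lat 95.5897.
Field: lon ⌊182.1445/20⌋ = 9 → J; lat ⌊95.5897/10⌋ = 9 → J.
Square: lon ⌊2.1445/2⌋ = 1; lat ⌊5.5897/1⌋ = 5.
Subsquare: lon ⌊0.1445/0.0833333⌋ = 1 → b; lat ⌊0.5897/0.0416667⌋ = 14 → o.

JJ15bo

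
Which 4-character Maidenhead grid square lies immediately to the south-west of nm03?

MM92

Longitude square 0; −1 → -1, wraps to 9, carry into field.
Longitude field N = 13; −1 → 12 = M.
Latitude square 3; −1 → 2.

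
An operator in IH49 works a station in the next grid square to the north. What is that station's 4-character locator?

II40

Latitude square 9; +1 → 10, wraps to 0, carry into field.
Latitude field H = 7; +1 → 8 = I.
The longitude characters are unchanged.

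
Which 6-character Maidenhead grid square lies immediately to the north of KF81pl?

Latitude subsquare l = 11; +1 → 12 = m.
The longitude characters are unchanged.

KF81pm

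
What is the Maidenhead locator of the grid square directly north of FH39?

Latitude square 9; +1 → 10, wraps to 0, carry into field.
Latitude field H = 7; +1 → 8 = I.
The longitude characters are unchanged.

FI30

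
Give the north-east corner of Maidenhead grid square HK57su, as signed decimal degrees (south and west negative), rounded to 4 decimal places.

17.8750, -28.4167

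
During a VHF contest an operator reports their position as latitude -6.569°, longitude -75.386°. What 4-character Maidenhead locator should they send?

Shift to the Maidenhead origin (180°W, 90°S): lon 104.61, lat 83.43.
Field: 104.61/20 → 5 → F, 83.43/10 → 8 → I; chars FI.
Square: 4.61/2 → 2, 3.43/1 → 3; chars 23.

FI23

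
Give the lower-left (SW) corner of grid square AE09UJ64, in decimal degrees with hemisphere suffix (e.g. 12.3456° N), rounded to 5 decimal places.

40.60833° S, 178.28333° W

Field A=0, E=4: +0·20° lon, +4·10° lat → SW at lon -180°, lat -50°.
Square 0, 9: +0·2° lon, +9·1° lat → SW at lon -180°, lat -41°.
Subsquare u=20, j=9: +20·0.0833333° lon, +9·0.0416667° lat → SW at lon -178.333°, lat -40.625°.
Extended square 6, 4: +6·0.00833333° lon, +4·0.00416667° lat → SW at lon -178.283°, lat -40.6083°.
latitude 40.60833° S, longitude 178.28333° W.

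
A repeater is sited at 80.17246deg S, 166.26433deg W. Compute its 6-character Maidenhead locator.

Shift to the Maidenhead origin (180°W, 90°S): lon 13.7357, lat 9.8275.
Field (20°×10°, letters A–R): 13.7357/20 → 0 → A, 9.8275/10 → 0 → A; chars AA.
Square (2°×1°, digits 0–9): 13.7357/2 → 6, 9.8275/1 → 9; chars 69.
Subsquare (5′×2.5′, letters a–x): 1.7357/0.0833333 → 20 → u, 0.8275/0.0416667 → 19 → t; chars ut.

AA69ut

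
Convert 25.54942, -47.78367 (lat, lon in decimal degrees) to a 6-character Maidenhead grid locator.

GL65cn

Offset from 180°W / 90°S: lon 132.2163°, lat 115.5494°.
Field: lon ⌊132.2163/20⌋ = 6 → G; lat ⌊115.5494/10⌋ = 11 → L.
Square: lon ⌊12.2163/2⌋ = 6; lat ⌊5.5494/1⌋ = 5.
Subsquare: lon ⌊0.2163/0.0833333⌋ = 2 → c; lat ⌊0.5494/0.0416667⌋ = 13 → n.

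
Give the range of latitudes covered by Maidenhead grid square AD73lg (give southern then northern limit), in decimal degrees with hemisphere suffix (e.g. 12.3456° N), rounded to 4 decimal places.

56.7500° S, 56.7083° S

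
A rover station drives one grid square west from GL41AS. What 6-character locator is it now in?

GL31xs

Longitude subsquare a = 0; −1 → -1, wraps to 23 = x, carry into square.
Longitude square 4; −1 → 3.
The latitude characters are unchanged.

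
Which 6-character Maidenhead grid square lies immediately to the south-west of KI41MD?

KI41lc

Longitude subsquare m = 12; −1 → 11 = l.
Latitude subsquare d = 3; −1 → 2 = c.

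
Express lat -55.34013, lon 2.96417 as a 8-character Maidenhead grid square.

JD14lp58

Shift to the Maidenhead origin (180°W, 90°S): lon 182.96417, lat 34.65987.
Field: lon ⌊182.96417/20⌋ = 9 → J; lat ⌊34.65987/10⌋ = 3 → D.
Square: lon ⌊2.96417/2⌋ = 1; lat ⌊4.65987/1⌋ = 4.
Subsquare: lon ⌊0.96417/0.0833333⌋ = 11 → l; lat ⌊0.65987/0.0416667⌋ = 15 → p.
Extended square: lon ⌊0.04750/0.00833333⌋ = 5; lat ⌊0.03487/0.00416667⌋ = 8.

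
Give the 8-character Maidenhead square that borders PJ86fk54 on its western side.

PJ86fk44

Longitude extended square 5; −1 → 4.
The latitude characters are unchanged.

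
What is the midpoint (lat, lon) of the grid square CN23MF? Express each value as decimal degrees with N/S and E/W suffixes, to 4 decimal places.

43.2292° N, 134.9583° W

Field C=2, N=13: +2·20° lon, +13·10° lat → SW at lon -140°, lat 40°.
Square 2, 3: +2·2° lon, +3·1° lat → SW at lon -136°, lat 43°.
Subsquare m=12, f=5: +12·0.0833333° lon, +5·0.0416667° lat → SW at lon -135°, lat 43.2083°.
Cell spans 0.0833333° lon × 0.0416667° lat. Centre is SW corner plus half of each.
latitude 43.2292° N, longitude 134.9583° W.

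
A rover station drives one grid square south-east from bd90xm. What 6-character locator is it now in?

CD00al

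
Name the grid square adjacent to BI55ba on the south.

Latitude subsquare a = 0; −1 → -1, wraps to 23 = x, carry into square.
Latitude square 5; −1 → 4.
The longitude characters are unchanged.

BI54bx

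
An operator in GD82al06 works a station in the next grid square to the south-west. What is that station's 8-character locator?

GD72xl95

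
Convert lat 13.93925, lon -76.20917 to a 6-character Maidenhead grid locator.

Add 180° to longitude and 90° to latitude: 103.7908, 103.9393.
Field (20°×10°, letters A–R): 103.7908/20 → 5 → F, 103.9393/10 → 10 → K; chars FK.
Square (2°×1°, digits 0–9): 3.7908/2 → 1, 3.9393/1 → 3; chars 13.
Subsquare (5′×2.5′, letters a–x): 1.7908/0.0833333 → 21 → v, 0.9393/0.0416667 → 22 → w; chars vw.

FK13vw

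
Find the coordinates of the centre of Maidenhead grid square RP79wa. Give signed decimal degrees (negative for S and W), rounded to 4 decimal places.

Field R=17, P=15: +17·20° lon, +15·10° lat → SW at lon 160°, lat 60°.
Square 7, 9: +7·2° lon, +9·1° lat → SW at lon 174°, lat 69°.
Subsquare w=22, a=0: +22·0.0833333° lon, +0·0.0416667° lat → SW at lon 175.833°, lat 69°.
Cell spans 0.0833333° lon × 0.0416667° lat. Centre is SW corner plus half of each.
latitude 69.0208, longitude 175.8750.

69.0208, 175.8750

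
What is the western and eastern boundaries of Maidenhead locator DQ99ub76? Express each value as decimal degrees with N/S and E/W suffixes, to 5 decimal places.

100.27500° W, 100.26667° W

Field D=3, Q=16: +3·20° lon, +16·10° lat → SW at lon -120°, lat 70°.
Square 9, 9: +9·2° lon, +9·1° lat → SW at lon -102°, lat 79°.
Subsquare u=20, b=1: +20·0.0833333° lon, +1·0.0416667° lat → SW at lon -100.333°, lat 79.0417°.
Extended square 7, 6: +7·0.00833333° lon, +6·0.00416667° lat → SW at lon -100.275°, lat 79.0667°.
Cell spans 0.00833333° lon × 0.00416667° lat.
west 100.27500° W, east 100.26667° W.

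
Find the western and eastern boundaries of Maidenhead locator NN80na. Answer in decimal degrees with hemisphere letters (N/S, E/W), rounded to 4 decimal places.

Field N=13, N=13: +13·20° lon, +13·10° lat → SW at lon 80°, lat 40°.
Square 8, 0: +8·2° lon, +0·1° lat → SW at lon 96°, lat 40°.
Subsquare n=13, a=0: +13·0.0833333° lon, +0·0.0416667° lat → SW at lon 97.0833°, lat 40°.
Cell spans 0.0833333° lon × 0.0416667° lat.
west 97.0833° E, east 97.1667° E.

97.0833° E, 97.1667° E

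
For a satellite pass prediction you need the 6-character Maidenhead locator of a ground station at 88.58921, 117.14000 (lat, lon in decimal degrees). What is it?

OR88no

Shift to the Maidenhead origin (180°W, 90°S): lon 297.1400, lat 178.5892.
Field (20°×10°, letters A–R): 297.1400/20 → 14 → O, 178.5892/10 → 17 → R; chars OR.
Square (2°×1°, digits 0–9): 17.1400/2 → 8, 8.5892/1 → 8; chars 88.
Subsquare (5′×2.5′, letters a–x): 1.1400/0.0833333 → 13 → n, 0.5892/0.0416667 → 14 → o; chars no.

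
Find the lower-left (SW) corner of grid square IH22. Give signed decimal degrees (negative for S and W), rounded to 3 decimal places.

Field I=8, H=7: +8·20° lon, +7·10° lat → SW at lon -20°, lat -20°.
Square 2, 2: +2·2° lon, +2·1° lat → SW at lon -16°, lat -18°.
latitude -18.000, longitude -16.000.

-18.000, -16.000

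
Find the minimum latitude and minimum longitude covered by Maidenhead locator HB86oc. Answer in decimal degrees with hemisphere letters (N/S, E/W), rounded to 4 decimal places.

Field H=7, B=1: +7·20° lon, +1·10° lat → SW at lon -40°, lat -80°.
Square 8, 6: +8·2° lon, +6·1° lat → SW at lon -24°, lat -74°.
Subsquare o=14, c=2: +14·0.0833333° lon, +2·0.0416667° lat → SW at lon -22.8333°, lat -73.9167°.
latitude 73.9167° S, longitude 22.8333° W.

73.9167° S, 22.8333° W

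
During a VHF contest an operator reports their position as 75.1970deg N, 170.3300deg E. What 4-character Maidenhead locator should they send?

RQ55

Add 180° to longitude and 90° to latitude: 350.33, 165.20.
Field: 350.33/20 → 17 → R, 165.20/10 → 16 → Q; chars RQ.
Square: 10.33/2 → 5, 5.20/1 → 5; chars 55.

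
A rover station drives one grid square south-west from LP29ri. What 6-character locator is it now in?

Longitude subsquare r = 17; −1 → 16 = q.
Latitude subsquare i = 8; −1 → 7 = h.

LP29qh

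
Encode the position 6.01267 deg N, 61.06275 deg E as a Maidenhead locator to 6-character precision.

Add 180° to longitude and 90° to latitude: 241.0627, 96.0127.
Field: lon ⌊241.0627/20⌋ = 12 → M; lat ⌊96.0127/10⌋ = 9 → J.
Square: lon ⌊1.0627/2⌋ = 0; lat ⌊6.0127/1⌋ = 6.
Subsquare: lon ⌊1.0627/0.0833333⌋ = 12 → m; lat ⌊0.0127/0.0416667⌋ = 0 → a.

MJ06ma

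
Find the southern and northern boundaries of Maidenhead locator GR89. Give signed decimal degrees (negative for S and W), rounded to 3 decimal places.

89.000, 90.000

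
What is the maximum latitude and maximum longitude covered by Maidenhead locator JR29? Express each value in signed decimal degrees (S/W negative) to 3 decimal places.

Field J=9, R=17: +9·20° lon, +17·10° lat → SW at lon 0°, lat 80°.
Square 2, 9: +2·2° lon, +9·1° lat → SW at lon 4°, lat 89°.
Cell spans 2° lon × 1° lat. NE corner is SW corner plus one full cell.
latitude 90.000, longitude 6.000.

90.000, 6.000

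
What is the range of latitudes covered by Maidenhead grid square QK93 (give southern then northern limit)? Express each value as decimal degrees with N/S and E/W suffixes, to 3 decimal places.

13.000° N, 14.000° N

Field Q=16, K=10: +16·20° lon, +10·10° lat → SW at lon 140°, lat 10°.
Square 9, 3: +9·2° lon, +3·1° lat → SW at lon 158°, lat 13°.
Cell spans 2° lon × 1° lat.
south 13.000° N, north 14.000° N.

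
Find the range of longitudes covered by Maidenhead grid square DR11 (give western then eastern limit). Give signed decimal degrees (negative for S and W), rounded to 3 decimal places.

-118.000, -116.000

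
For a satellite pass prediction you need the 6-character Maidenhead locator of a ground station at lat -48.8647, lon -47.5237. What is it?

GE61fd

Shift to the Maidenhead origin (180°W, 90°S): lon 132.4763, lat 41.1353.
Field: 132.4763/20 → 6 → G, 41.1353/10 → 4 → E; chars GE.
Square: 12.4763/2 → 6, 1.1353/1 → 1; chars 61.
Subsquare: 0.4763/0.0833333 → 5 → f, 0.1353/0.0416667 → 3 → d; chars fd.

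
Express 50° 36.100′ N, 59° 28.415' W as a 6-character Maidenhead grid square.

GO00go

Add 180° to longitude and 90° to latitude: 120.5264, 140.6017.
Field: lon ⌊120.5264/20⌋ = 6 → G; lat ⌊140.6017/10⌋ = 14 → O.
Square: lon ⌊0.5264/2⌋ = 0; lat ⌊0.6017/1⌋ = 0.
Subsquare: lon ⌊0.5264/0.0833333⌋ = 6 → g; lat ⌊0.6017/0.0416667⌋ = 14 → o.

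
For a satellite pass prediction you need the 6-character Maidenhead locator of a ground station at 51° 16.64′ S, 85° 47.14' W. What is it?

ED78cr

Offset from 180°W / 90°S: lon 94.2143°, lat 38.7227°.
Field: lon ⌊94.2143/20⌋ = 4 → E; lat ⌊38.7227/10⌋ = 3 → D.
Square: lon ⌊14.2143/2⌋ = 7; lat ⌊8.7227/1⌋ = 8.
Subsquare: lon ⌊0.2143/0.0833333⌋ = 2 → c; lat ⌊0.7227/0.0416667⌋ = 17 → r.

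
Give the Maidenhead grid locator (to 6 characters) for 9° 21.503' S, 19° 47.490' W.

II00cp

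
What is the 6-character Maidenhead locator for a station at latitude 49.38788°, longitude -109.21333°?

Shift to the Maidenhead origin (180°W, 90°S): lon 70.7867, lat 139.3879.
Field (20°×10°, letters A–R): 70.7867/20 → 3 → D, 139.3879/10 → 13 → N; chars DN.
Square (2°×1°, digits 0–9): 10.7867/2 → 5, 9.3879/1 → 9; chars 59.
Subsquare (5′×2.5′, letters a–x): 0.7867/0.0833333 → 9 → j, 0.3879/0.0416667 → 9 → j; chars jj.

DN59jj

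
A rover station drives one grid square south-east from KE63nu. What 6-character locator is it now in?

KE63ot

Longitude subsquare n = 13; +1 → 14 = o.
Latitude subsquare u = 20; −1 → 19 = t.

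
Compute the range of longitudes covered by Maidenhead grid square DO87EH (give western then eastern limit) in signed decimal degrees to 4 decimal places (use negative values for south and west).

-103.6667, -103.5833

Field D=3, O=14: +3·20° lon, +14·10° lat → SW at lon -120°, lat 50°.
Square 8, 7: +8·2° lon, +7·1° lat → SW at lon -104°, lat 57°.
Subsquare e=4, h=7: +4·0.0833333° lon, +7·0.0416667° lat → SW at lon -103.667°, lat 57.2917°.
Cell spans 0.0833333° lon × 0.0416667° lat.
west -103.6667, east -103.5833.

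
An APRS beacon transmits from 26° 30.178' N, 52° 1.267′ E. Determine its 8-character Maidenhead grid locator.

Add 180° to longitude and 90° to latitude: 232.02112, 116.50297.
Field (20°×10°, letters A–R): 232.02112/20 → 11 → L, 116.50297/10 → 11 → L; chars LL.
Square (2°×1°, digits 0–9): 12.02112/2 → 6, 6.50297/1 → 6; chars 66.
Subsquare (5′×2.5′, letters a–x): 0.02112/0.0833333 → 0 → a, 0.50297/0.0416667 → 12 → m; chars am.
Extended square (30″×15″, digits 0–9): 0.02112/0.00833333 → 2, 0.00297/0.00416667 → 0; chars 20.

LL66am20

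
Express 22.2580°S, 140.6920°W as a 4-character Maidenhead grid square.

Offset from 180°W / 90°S: lon 39.31°, lat 67.74°.
Field: 39.31/20 → 1 → B, 67.74/10 → 6 → G; chars BG.
Square: 19.31/2 → 9, 7.74/1 → 7; chars 97.

BG97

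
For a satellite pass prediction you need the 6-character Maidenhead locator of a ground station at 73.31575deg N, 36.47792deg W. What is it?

Offset from 180°W / 90°S: lon 143.5221°, lat 163.3157°.
Field: 143.5221/20 → 7 → H, 163.3157/10 → 16 → Q; chars HQ.
Square: 3.5221/2 → 1, 3.3157/1 → 3; chars 13.
Subsquare: 1.5221/0.0833333 → 18 → s, 0.3157/0.0416667 → 7 → h; chars sh.

HQ13sh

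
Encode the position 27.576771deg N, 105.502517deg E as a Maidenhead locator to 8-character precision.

Add 180° to longitude and 90° to latitude: 285.50252, 117.57677.
Field: lon ⌊285.50252/20⌋ = 14 → O; lat ⌊117.57677/10⌋ = 11 → L.
Square: lon ⌊5.50252/2⌋ = 2; lat ⌊7.57677/1⌋ = 7.
Subsquare: lon ⌊1.50252/0.0833333⌋ = 18 → s; lat ⌊0.57677/0.0416667⌋ = 13 → n.
Extended square: lon ⌊0.00252/0.00833333⌋ = 0; lat ⌊0.03510/0.00416667⌋ = 8.

OL27sn08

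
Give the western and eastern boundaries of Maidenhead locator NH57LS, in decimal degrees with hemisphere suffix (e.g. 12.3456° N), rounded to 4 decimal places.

90.9167° E, 91.0000° E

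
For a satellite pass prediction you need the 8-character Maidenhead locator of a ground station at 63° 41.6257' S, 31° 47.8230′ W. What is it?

Offset from 180°W / 90°S: lon 148.20295°, lat 26.30624°.
Field: 148.20295/20 → 7 → H, 26.30624/10 → 2 → C; chars HC.
Square: 8.20295/2 → 4, 6.30624/1 → 6; chars 46.
Subsquare: 0.20295/0.0833333 → 2 → c, 0.30624/0.0416667 → 7 → h; chars ch.
Extended square: 0.03628/0.00833333 → 4, 0.01457/0.00416667 → 3; chars 43.

HC46ch43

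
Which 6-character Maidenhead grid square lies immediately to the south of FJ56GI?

Latitude subsquare i = 8; −1 → 7 = h.
The longitude characters are unchanged.

FJ56gh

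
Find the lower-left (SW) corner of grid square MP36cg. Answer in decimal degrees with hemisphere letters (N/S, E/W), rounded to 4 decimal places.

66.2500° N, 66.1667° E

Field M=12, P=15: +12·20° lon, +15·10° lat → SW at lon 60°, lat 60°.
Square 3, 6: +3·2° lon, +6·1° lat → SW at lon 66°, lat 66°.
Subsquare c=2, g=6: +2·0.0833333° lon, +6·0.0416667° lat → SW at lon 66.1667°, lat 66.25°.
latitude 66.2500° N, longitude 66.1667° E.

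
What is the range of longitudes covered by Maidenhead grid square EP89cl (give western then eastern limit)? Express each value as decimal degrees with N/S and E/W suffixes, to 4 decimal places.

83.8333° W, 83.7500° W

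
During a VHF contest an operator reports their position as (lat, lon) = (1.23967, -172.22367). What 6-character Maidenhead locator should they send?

Shift to the Maidenhead origin (180°W, 90°S): lon 7.7763, lat 91.2397.
Field: lon ⌊7.7763/20⌋ = 0 → A; lat ⌊91.2397/10⌋ = 9 → J.
Square: lon ⌊7.7763/2⌋ = 3; lat ⌊1.2397/1⌋ = 1.
Subsquare: lon ⌊1.7763/0.0833333⌋ = 21 → v; lat ⌊0.2397/0.0416667⌋ = 5 → f.

AJ31vf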